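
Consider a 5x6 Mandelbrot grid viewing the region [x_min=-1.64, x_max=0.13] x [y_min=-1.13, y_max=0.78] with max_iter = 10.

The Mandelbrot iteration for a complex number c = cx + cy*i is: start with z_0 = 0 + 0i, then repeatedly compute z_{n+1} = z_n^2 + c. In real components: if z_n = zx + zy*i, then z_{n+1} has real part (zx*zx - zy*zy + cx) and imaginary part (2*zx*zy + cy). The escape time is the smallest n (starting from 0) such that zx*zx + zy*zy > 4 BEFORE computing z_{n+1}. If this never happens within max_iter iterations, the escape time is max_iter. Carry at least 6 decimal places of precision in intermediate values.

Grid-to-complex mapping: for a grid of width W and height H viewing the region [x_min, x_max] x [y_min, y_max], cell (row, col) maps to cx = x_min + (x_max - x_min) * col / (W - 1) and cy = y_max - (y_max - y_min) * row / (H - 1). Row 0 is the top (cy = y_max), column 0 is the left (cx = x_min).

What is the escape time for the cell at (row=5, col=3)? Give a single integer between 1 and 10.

z_0 = 0 + 0i, c = -0.3125 + -1.1300i
Iter 1: z = -0.3125 + -1.1300i, |z|^2 = 1.3746
Iter 2: z = -1.4917 + -0.4238i, |z|^2 = 2.4049
Iter 3: z = 1.7332 + 0.1343i, |z|^2 = 3.0221
Iter 4: z = 2.6736 + -0.6646i, |z|^2 = 7.5898
Escaped at iteration 4

Answer: 4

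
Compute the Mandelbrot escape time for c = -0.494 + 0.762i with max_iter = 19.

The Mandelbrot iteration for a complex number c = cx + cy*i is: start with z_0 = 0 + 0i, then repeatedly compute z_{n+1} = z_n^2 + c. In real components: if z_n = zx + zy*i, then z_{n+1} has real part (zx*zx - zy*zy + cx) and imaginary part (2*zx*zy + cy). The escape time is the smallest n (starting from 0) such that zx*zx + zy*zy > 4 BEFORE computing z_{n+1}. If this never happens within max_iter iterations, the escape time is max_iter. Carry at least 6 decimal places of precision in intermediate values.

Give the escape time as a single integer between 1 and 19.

z_0 = 0 + 0i, c = -0.4940 + 0.7620i
Iter 1: z = -0.4940 + 0.7620i, |z|^2 = 0.8247
Iter 2: z = -0.8306 + 0.0091i, |z|^2 = 0.6900
Iter 3: z = 0.1958 + 0.7468i, |z|^2 = 0.5961
Iter 4: z = -1.0134 + 1.0545i, |z|^2 = 2.1389
Iter 5: z = -0.5790 + -1.3752i, |z|^2 = 2.2264
Iter 6: z = -2.0499 + 2.3545i, |z|^2 = 9.7458
Escaped at iteration 6

Answer: 6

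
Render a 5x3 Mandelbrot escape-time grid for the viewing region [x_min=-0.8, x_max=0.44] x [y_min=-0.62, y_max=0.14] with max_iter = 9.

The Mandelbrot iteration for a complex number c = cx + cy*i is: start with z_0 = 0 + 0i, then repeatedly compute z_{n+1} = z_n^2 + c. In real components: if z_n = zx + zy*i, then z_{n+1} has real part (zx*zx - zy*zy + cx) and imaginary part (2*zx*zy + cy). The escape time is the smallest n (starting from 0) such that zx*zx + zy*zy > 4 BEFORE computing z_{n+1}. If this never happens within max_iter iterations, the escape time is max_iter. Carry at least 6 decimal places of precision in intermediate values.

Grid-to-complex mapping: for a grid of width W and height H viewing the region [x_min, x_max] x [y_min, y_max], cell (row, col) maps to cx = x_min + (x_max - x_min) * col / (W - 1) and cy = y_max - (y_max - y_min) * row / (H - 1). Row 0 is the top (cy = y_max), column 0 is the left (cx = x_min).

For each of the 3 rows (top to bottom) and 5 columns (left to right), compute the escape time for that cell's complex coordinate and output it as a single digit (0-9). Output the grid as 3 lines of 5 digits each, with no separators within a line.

(row=0, col=0): c = -0.8000 + 0.1400i → escape time 9
(row=0, col=1): c = -0.4900 + 0.1400i → escape time 9
(row=0, col=2): c = -0.1800 + 0.1400i → escape time 9
(row=0, col=3): c = 0.1300 + 0.1400i → escape time 9
(row=0, col=4): c = 0.4400 + 0.1400i → escape time 7
(row=1, col=0): c = -0.8000 + -0.2400i → escape time 9
(row=1, col=1): c = -0.4900 + -0.2400i → escape time 9
(row=1, col=2): c = -0.1800 + -0.2400i → escape time 9
(row=1, col=3): c = 0.1300 + -0.2400i → escape time 9
(row=1, col=4): c = 0.4400 + -0.2400i → escape time 9
(row=2, col=0): c = -0.8000 + -0.6200i → escape time 5
(row=2, col=1): c = -0.4900 + -0.6200i → escape time 9
(row=2, col=2): c = -0.1800 + -0.6200i → escape time 9
(row=2, col=3): c = 0.1300 + -0.6200i → escape time 9
(row=2, col=4): c = 0.4400 + -0.6200i → escape time 5

Answer: 99997
99999
59995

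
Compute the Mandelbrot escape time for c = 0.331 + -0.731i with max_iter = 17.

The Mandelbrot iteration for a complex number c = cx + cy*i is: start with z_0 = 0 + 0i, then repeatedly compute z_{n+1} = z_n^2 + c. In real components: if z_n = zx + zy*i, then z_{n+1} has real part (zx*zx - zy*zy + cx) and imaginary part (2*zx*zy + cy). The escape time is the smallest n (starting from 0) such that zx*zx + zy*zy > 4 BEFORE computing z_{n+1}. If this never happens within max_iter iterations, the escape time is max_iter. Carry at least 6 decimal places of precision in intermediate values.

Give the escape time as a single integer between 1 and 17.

z_0 = 0 + 0i, c = 0.3310 + -0.7310i
Iter 1: z = 0.3310 + -0.7310i, |z|^2 = 0.6439
Iter 2: z = -0.0938 + -1.2149i, |z|^2 = 1.4848
Iter 3: z = -1.1362 + -0.5031i, |z|^2 = 1.5441
Iter 4: z = 1.3689 + 0.4122i, |z|^2 = 2.0439
Iter 5: z = 2.0351 + 0.3977i, |z|^2 = 4.2996
Escaped at iteration 5

Answer: 5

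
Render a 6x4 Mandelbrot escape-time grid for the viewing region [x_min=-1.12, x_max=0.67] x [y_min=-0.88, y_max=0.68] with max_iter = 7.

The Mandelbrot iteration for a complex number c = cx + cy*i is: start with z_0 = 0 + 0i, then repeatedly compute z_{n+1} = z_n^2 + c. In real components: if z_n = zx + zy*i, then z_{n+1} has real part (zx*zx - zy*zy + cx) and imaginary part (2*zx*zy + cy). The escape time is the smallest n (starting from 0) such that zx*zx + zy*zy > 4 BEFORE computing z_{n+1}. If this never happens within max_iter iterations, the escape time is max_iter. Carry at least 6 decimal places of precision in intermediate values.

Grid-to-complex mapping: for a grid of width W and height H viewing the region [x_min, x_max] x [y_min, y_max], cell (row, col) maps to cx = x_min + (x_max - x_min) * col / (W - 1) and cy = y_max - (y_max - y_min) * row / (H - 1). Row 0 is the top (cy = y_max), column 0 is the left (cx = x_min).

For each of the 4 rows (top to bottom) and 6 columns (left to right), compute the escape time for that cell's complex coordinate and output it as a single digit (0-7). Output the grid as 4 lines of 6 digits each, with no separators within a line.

(row=0, col=0): c = -1.1200 + 0.6800i → escape time 3
(row=0, col=1): c = -0.7620 + 0.6800i → escape time 5
(row=0, col=2): c = -0.4040 + 0.6800i → escape time 7
(row=0, col=3): c = -0.0460 + 0.6800i → escape time 7
(row=0, col=4): c = 0.3120 + 0.6800i → escape time 7
(row=0, col=5): c = 0.6700 + 0.6800i → escape time 3
(row=1, col=0): c = -1.1200 + 0.1600i → escape time 7
(row=1, col=1): c = -0.7620 + 0.1600i → escape time 7
(row=1, col=2): c = -0.4040 + 0.1600i → escape time 7
(row=1, col=3): c = -0.0460 + 0.1600i → escape time 7
(row=1, col=4): c = 0.3120 + 0.1600i → escape time 7
(row=1, col=5): c = 0.6700 + 0.1600i → escape time 4
(row=2, col=0): c = -1.1200 + -0.3600i → escape time 7
(row=2, col=1): c = -0.7620 + -0.3600i → escape time 7
(row=2, col=2): c = -0.4040 + -0.3600i → escape time 7
(row=2, col=3): c = -0.0460 + -0.3600i → escape time 7
(row=2, col=4): c = 0.3120 + -0.3600i → escape time 7
(row=2, col=5): c = 0.6700 + -0.3600i → escape time 3
(row=3, col=0): c = -1.1200 + -0.8800i → escape time 3
(row=3, col=1): c = -0.7620 + -0.8800i → escape time 4
(row=3, col=2): c = -0.4040 + -0.8800i → escape time 5
(row=3, col=3): c = -0.0460 + -0.8800i → escape time 7
(row=3, col=4): c = 0.3120 + -0.8800i → escape time 4
(row=3, col=5): c = 0.6700 + -0.8800i → escape time 2

Answer: 357773
777774
777773
345742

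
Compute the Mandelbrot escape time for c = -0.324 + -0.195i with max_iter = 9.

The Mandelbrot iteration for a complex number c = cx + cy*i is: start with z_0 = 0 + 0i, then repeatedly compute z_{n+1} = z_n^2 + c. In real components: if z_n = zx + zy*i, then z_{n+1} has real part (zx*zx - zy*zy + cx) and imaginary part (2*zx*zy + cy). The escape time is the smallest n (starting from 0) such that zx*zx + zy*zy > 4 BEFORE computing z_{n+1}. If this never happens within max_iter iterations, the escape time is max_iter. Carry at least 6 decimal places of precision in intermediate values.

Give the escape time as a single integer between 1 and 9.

Answer: 9

Derivation:
z_0 = 0 + 0i, c = -0.3240 + -0.1950i
Iter 1: z = -0.3240 + -0.1950i, |z|^2 = 0.1430
Iter 2: z = -0.2570 + -0.0686i, |z|^2 = 0.0708
Iter 3: z = -0.2626 + -0.1597i, |z|^2 = 0.0945
Iter 4: z = -0.2805 + -0.1111i, |z|^2 = 0.0910
Iter 5: z = -0.2576 + -0.1327i, |z|^2 = 0.0840
Iter 6: z = -0.2752 + -0.1266i, |z|^2 = 0.0918
Iter 7: z = -0.2643 + -0.1253i, |z|^2 = 0.0855
Iter 8: z = -0.2698 + -0.1288i, |z|^2 = 0.0894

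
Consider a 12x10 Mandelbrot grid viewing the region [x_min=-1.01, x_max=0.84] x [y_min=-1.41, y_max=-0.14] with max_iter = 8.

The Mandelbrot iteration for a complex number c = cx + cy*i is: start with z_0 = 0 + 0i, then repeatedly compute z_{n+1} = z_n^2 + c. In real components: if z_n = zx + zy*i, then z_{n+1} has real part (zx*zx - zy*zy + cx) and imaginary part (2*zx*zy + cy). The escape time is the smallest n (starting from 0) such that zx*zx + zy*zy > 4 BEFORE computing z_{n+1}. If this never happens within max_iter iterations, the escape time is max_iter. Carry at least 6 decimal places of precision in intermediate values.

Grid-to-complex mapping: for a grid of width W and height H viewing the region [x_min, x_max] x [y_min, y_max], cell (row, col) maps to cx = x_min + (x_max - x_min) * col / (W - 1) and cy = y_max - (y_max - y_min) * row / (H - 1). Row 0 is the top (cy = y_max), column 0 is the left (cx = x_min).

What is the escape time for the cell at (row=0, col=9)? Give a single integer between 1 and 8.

z_0 = 0 + 0i, c = 0.5036 + -0.1400i
Iter 1: z = 0.5036 + -0.1400i, |z|^2 = 0.2732
Iter 2: z = 0.7377 + -0.2810i, |z|^2 = 0.6232
Iter 3: z = 0.9688 + -0.5546i, |z|^2 = 1.2463
Iter 4: z = 1.1347 + -1.2147i, |z|^2 = 2.7630
Iter 5: z = 0.3158 + -2.8966i, |z|^2 = 8.4898
Escaped at iteration 5

Answer: 5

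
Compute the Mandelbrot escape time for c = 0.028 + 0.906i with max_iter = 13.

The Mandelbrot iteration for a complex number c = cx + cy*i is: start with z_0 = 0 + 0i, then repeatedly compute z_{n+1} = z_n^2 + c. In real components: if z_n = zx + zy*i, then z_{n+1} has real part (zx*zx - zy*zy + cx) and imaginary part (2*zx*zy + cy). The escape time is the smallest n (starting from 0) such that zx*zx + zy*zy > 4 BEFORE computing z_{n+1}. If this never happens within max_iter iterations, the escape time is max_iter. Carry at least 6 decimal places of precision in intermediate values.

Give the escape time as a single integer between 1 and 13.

Answer: 7

Derivation:
z_0 = 0 + 0i, c = 0.0280 + 0.9060i
Iter 1: z = 0.0280 + 0.9060i, |z|^2 = 0.8216
Iter 2: z = -0.7921 + 0.9567i, |z|^2 = 1.5427
Iter 3: z = -0.2600 + -0.6096i, |z|^2 = 0.4392
Iter 4: z = -0.2760 + 1.2230i, |z|^2 = 1.5718
Iter 5: z = -1.3915 + 0.2310i, |z|^2 = 1.9896
Iter 6: z = 1.9109 + 0.2632i, |z|^2 = 3.7209
Iter 7: z = 3.6104 + 1.9119i, |z|^2 = 16.6899
Escaped at iteration 7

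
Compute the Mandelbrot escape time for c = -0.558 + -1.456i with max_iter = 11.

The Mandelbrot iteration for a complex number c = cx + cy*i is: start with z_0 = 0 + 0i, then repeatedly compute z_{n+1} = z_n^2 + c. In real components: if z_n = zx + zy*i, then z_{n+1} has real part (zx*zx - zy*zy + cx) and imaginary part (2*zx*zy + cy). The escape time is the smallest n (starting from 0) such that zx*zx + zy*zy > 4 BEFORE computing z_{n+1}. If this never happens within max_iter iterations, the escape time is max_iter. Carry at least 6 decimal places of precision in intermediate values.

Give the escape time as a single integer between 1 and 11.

Answer: 2

Derivation:
z_0 = 0 + 0i, c = -0.5580 + -1.4560i
Iter 1: z = -0.5580 + -1.4560i, |z|^2 = 2.4313
Iter 2: z = -2.3666 + 0.1689i, |z|^2 = 5.6292
Escaped at iteration 2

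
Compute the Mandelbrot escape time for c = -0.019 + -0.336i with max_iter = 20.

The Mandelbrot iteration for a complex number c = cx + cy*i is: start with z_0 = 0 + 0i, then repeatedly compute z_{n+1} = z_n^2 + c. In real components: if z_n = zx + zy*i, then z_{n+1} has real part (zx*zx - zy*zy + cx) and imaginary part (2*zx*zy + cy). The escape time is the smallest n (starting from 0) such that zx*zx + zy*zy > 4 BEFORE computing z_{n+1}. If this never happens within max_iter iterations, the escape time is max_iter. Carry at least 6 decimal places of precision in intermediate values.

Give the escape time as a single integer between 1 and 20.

Answer: 20

Derivation:
z_0 = 0 + 0i, c = -0.0190 + -0.3360i
Iter 1: z = -0.0190 + -0.3360i, |z|^2 = 0.1133
Iter 2: z = -0.1315 + -0.3232i, |z|^2 = 0.1218
Iter 3: z = -0.1062 + -0.2510i, |z|^2 = 0.0743
Iter 4: z = -0.0707 + -0.2827i, |z|^2 = 0.0849
Iter 5: z = -0.0939 + -0.2960i, |z|^2 = 0.0964
Iter 6: z = -0.0978 + -0.2804i, |z|^2 = 0.0882
Iter 7: z = -0.0881 + -0.2812i, |z|^2 = 0.0868
Iter 8: z = -0.0903 + -0.2865i, |z|^2 = 0.0902
Iter 9: z = -0.0929 + -0.2843i, |z|^2 = 0.0894
Iter 10: z = -0.0912 + -0.2832i, |z|^2 = 0.0885
Iter 11: z = -0.0909 + -0.2844i, |z|^2 = 0.0891
Iter 12: z = -0.0916 + -0.2843i, |z|^2 = 0.0892
Iter 13: z = -0.0914 + -0.2839i, |z|^2 = 0.0890
Iter 14: z = -0.0912 + -0.2841i, |z|^2 = 0.0890
Iter 15: z = -0.0914 + -0.2842i, |z|^2 = 0.0891
Iter 16: z = -0.0914 + -0.2841i, |z|^2 = 0.0890
Iter 17: z = -0.0913 + -0.2841i, |z|^2 = 0.0890
Iter 18: z = -0.0914 + -0.2841i, |z|^2 = 0.0891
Iter 19: z = -0.0914 + -0.2841i, |z|^2 = 0.0891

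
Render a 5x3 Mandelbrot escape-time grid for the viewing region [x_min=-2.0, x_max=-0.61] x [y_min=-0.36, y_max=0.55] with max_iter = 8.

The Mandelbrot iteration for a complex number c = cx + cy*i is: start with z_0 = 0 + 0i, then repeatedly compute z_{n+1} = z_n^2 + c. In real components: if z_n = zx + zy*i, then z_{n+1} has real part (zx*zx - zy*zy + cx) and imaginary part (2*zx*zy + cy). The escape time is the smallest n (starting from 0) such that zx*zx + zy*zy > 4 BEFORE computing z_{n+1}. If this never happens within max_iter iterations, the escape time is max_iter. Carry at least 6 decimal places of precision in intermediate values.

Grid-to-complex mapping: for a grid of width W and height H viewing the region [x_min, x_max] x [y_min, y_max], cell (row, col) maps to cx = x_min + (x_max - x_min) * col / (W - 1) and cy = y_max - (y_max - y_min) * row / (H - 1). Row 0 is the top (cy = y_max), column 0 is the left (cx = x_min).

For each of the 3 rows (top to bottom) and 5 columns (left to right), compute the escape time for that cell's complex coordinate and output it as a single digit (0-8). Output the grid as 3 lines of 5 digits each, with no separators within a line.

(row=0, col=0): c = -2.0000 + 0.5500i → escape time 1
(row=0, col=1): c = -1.6525 + 0.5500i → escape time 3
(row=0, col=2): c = -1.3050 + 0.5500i → escape time 3
(row=0, col=3): c = -0.9575 + 0.5500i → escape time 5
(row=0, col=4): c = -0.6100 + 0.5500i → escape time 8
(row=1, col=0): c = -2.0000 + 0.0950i → escape time 1
(row=1, col=1): c = -1.6525 + 0.0950i → escape time 6
(row=1, col=2): c = -1.3050 + 0.0950i → escape time 8
(row=1, col=3): c = -0.9575 + 0.0950i → escape time 8
(row=1, col=4): c = -0.6100 + 0.0950i → escape time 8
(row=2, col=0): c = -2.0000 + -0.3600i → escape time 1
(row=2, col=1): c = -1.6525 + -0.3600i → escape time 4
(row=2, col=2): c = -1.3050 + -0.3600i → escape time 6
(row=2, col=3): c = -0.9575 + -0.3600i → escape time 8
(row=2, col=4): c = -0.6100 + -0.3600i → escape time 8

Answer: 13358
16888
14688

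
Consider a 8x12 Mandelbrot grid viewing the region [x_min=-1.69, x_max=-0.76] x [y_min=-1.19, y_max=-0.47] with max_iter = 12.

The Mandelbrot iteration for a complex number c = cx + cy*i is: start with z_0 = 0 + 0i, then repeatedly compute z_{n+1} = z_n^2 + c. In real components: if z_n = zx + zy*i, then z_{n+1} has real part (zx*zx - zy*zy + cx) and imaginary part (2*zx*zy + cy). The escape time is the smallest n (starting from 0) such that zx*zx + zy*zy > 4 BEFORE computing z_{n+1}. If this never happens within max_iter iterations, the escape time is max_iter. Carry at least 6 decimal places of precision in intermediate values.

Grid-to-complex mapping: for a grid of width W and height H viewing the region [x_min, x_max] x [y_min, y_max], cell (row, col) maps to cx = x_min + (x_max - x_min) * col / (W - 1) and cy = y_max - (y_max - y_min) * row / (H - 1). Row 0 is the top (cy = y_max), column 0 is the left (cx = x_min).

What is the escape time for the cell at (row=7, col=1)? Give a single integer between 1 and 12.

Answer: 3

Derivation:
z_0 = 0 + 0i, c = -1.5571 + -0.9282i
Iter 1: z = -1.5571 + -0.9282i, |z|^2 = 3.2862
Iter 2: z = 0.0060 + 1.9624i, |z|^2 = 3.8512
Iter 3: z = -5.4083 + -0.9045i, |z|^2 = 30.0677
Escaped at iteration 3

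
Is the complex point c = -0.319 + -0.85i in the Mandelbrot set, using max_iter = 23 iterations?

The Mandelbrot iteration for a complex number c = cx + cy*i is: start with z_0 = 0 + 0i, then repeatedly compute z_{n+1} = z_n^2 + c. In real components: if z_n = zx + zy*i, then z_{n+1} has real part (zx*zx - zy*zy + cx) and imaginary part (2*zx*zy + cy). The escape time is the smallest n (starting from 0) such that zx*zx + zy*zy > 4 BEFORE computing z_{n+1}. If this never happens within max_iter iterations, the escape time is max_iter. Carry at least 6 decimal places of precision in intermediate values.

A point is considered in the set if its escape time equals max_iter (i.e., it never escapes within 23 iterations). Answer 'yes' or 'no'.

Answer: no

Derivation:
z_0 = 0 + 0i, c = -0.3190 + -0.8500i
Iter 1: z = -0.3190 + -0.8500i, |z|^2 = 0.8243
Iter 2: z = -0.9397 + -0.3077i, |z|^2 = 0.9778
Iter 3: z = 0.4694 + -0.2717i, |z|^2 = 0.2942
Iter 4: z = -0.1724 + -1.1051i, |z|^2 = 1.2509
Iter 5: z = -1.5104 + -0.4689i, |z|^2 = 2.5013
Iter 6: z = 1.7426 + 0.5664i, |z|^2 = 3.3575
Iter 7: z = 2.3969 + 1.1240i, |z|^2 = 7.0088
Escaped at iteration 7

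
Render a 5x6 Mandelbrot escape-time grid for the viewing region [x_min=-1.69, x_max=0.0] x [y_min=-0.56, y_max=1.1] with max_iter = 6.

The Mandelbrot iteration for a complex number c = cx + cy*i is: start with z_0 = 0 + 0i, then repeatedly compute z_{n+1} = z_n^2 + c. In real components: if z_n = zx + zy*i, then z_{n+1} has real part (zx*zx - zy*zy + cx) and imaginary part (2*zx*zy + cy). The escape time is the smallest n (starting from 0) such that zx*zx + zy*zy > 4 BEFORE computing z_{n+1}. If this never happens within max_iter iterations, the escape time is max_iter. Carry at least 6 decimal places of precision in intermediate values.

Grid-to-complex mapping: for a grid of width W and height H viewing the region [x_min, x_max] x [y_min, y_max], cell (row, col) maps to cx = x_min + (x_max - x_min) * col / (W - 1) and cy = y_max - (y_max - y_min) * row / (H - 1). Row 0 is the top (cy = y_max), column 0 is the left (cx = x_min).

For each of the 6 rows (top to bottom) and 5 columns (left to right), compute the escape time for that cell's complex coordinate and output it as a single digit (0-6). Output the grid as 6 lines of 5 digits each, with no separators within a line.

Answer: 13344
33466
36666
66666
46666
33566

Derivation:
(row=0, col=0): c = -1.6900 + 1.1000i → escape time 1
(row=0, col=1): c = -1.2675 + 1.1000i → escape time 3
(row=0, col=2): c = -0.8450 + 1.1000i → escape time 3
(row=0, col=3): c = -0.4225 + 1.1000i → escape time 4
(row=0, col=4): c = 0.0000 + 1.1000i → escape time 4
(row=1, col=0): c = -1.6900 + 0.7680i → escape time 3
(row=1, col=1): c = -1.2675 + 0.7680i → escape time 3
(row=1, col=2): c = -0.8450 + 0.7680i → escape time 4
(row=1, col=3): c = -0.4225 + 0.7680i → escape time 6
(row=1, col=4): c = 0.0000 + 0.7680i → escape time 6
(row=2, col=0): c = -1.6900 + 0.4360i → escape time 3
(row=2, col=1): c = -1.2675 + 0.4360i → escape time 6
(row=2, col=2): c = -0.8450 + 0.4360i → escape time 6
(row=2, col=3): c = -0.4225 + 0.4360i → escape time 6
(row=2, col=4): c = 0.0000 + 0.4360i → escape time 6
(row=3, col=0): c = -1.6900 + 0.1040i → escape time 6
(row=3, col=1): c = -1.2675 + 0.1040i → escape time 6
(row=3, col=2): c = -0.8450 + 0.1040i → escape time 6
(row=3, col=3): c = -0.4225 + 0.1040i → escape time 6
(row=3, col=4): c = 0.0000 + 0.1040i → escape time 6
(row=4, col=0): c = -1.6900 + -0.2280i → escape time 4
(row=4, col=1): c = -1.2675 + -0.2280i → escape time 6
(row=4, col=2): c = -0.8450 + -0.2280i → escape time 6
(row=4, col=3): c = -0.4225 + -0.2280i → escape time 6
(row=4, col=4): c = 0.0000 + -0.2280i → escape time 6
(row=5, col=0): c = -1.6900 + -0.5600i → escape time 3
(row=5, col=1): c = -1.2675 + -0.5600i → escape time 3
(row=5, col=2): c = -0.8450 + -0.5600i → escape time 5
(row=5, col=3): c = -0.4225 + -0.5600i → escape time 6
(row=5, col=4): c = 0.0000 + -0.5600i → escape time 6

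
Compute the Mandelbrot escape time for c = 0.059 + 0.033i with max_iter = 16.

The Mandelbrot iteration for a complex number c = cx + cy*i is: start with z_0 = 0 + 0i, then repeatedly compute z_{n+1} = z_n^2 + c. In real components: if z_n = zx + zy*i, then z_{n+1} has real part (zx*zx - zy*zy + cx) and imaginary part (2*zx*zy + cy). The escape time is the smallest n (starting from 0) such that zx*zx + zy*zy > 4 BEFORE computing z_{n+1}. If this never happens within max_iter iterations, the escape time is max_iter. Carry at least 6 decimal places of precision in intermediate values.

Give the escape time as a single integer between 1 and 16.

Answer: 16

Derivation:
z_0 = 0 + 0i, c = 0.0590 + 0.0330i
Iter 1: z = 0.0590 + 0.0330i, |z|^2 = 0.0046
Iter 2: z = 0.0614 + 0.0369i, |z|^2 = 0.0051
Iter 3: z = 0.0614 + 0.0375i, |z|^2 = 0.0052
Iter 4: z = 0.0614 + 0.0376i, |z|^2 = 0.0052
Iter 5: z = 0.0614 + 0.0376i, |z|^2 = 0.0052
Iter 6: z = 0.0613 + 0.0376i, |z|^2 = 0.0052
Iter 7: z = 0.0613 + 0.0376i, |z|^2 = 0.0052
Iter 8: z = 0.0613 + 0.0376i, |z|^2 = 0.0052
Iter 9: z = 0.0613 + 0.0376i, |z|^2 = 0.0052
Iter 10: z = 0.0613 + 0.0376i, |z|^2 = 0.0052
Iter 11: z = 0.0613 + 0.0376i, |z|^2 = 0.0052
Iter 12: z = 0.0613 + 0.0376i, |z|^2 = 0.0052
Iter 13: z = 0.0613 + 0.0376i, |z|^2 = 0.0052
Iter 14: z = 0.0613 + 0.0376i, |z|^2 = 0.0052
Iter 15: z = 0.0613 + 0.0376i, |z|^2 = 0.0052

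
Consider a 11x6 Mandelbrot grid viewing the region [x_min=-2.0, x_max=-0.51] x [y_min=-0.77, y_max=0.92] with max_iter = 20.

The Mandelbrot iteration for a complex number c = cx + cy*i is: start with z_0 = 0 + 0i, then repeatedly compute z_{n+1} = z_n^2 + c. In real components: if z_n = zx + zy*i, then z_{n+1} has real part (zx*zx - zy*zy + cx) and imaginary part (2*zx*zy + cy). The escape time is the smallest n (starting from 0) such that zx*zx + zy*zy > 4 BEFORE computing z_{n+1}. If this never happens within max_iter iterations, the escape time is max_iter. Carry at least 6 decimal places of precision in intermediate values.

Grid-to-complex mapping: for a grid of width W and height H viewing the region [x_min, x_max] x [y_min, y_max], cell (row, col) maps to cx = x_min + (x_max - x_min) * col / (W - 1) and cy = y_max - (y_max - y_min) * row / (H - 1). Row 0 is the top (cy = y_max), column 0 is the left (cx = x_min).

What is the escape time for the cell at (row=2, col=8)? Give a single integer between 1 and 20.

z_0 = 0 + 0i, c = -0.8080 + 0.2440i
Iter 1: z = -0.8080 + 0.2440i, |z|^2 = 0.7124
Iter 2: z = -0.2147 + -0.1503i, |z|^2 = 0.0687
Iter 3: z = -0.7845 + 0.3085i, |z|^2 = 0.7106
Iter 4: z = -0.2877 + -0.2401i, |z|^2 = 0.1404
Iter 5: z = -0.7828 + 0.3822i, |z|^2 = 0.7589
Iter 6: z = -0.3412 + -0.3544i, |z|^2 = 0.2420
Iter 7: z = -0.8172 + 0.4858i, |z|^2 = 0.9038
Iter 8: z = -0.3763 + -0.5500i, |z|^2 = 0.4441
Iter 9: z = -0.9689 + 0.6579i, |z|^2 = 1.3715
Iter 10: z = -0.3021 + -1.0308i, |z|^2 = 1.1538
Iter 11: z = -1.7793 + 0.8668i, |z|^2 = 3.9174
Iter 12: z = 1.6068 + -2.8405i, |z|^2 = 10.6505
Escaped at iteration 12

Answer: 12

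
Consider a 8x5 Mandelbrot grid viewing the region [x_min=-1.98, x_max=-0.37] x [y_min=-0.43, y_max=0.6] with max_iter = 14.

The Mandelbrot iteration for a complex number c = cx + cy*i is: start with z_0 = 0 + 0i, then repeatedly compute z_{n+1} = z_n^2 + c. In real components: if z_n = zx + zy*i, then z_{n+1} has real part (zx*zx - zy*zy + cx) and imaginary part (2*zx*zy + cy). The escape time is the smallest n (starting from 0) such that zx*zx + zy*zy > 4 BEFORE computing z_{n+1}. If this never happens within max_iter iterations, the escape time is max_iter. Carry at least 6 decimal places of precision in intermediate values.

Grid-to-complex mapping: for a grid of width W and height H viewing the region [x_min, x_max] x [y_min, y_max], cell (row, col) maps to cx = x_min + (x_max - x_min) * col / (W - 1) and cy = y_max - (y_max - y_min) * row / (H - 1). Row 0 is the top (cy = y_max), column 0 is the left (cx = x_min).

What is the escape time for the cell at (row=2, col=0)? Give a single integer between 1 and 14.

z_0 = 0 + 0i, c = -1.9800 + 0.0850i
Iter 1: z = -1.9800 + 0.0850i, |z|^2 = 3.9276
Iter 2: z = 1.9332 + -0.2516i, |z|^2 = 3.8005
Iter 3: z = 1.6939 + -0.8878i, |z|^2 = 3.6573
Iter 4: z = 0.1010 + -2.9225i, |z|^2 = 8.5514
Escaped at iteration 4

Answer: 4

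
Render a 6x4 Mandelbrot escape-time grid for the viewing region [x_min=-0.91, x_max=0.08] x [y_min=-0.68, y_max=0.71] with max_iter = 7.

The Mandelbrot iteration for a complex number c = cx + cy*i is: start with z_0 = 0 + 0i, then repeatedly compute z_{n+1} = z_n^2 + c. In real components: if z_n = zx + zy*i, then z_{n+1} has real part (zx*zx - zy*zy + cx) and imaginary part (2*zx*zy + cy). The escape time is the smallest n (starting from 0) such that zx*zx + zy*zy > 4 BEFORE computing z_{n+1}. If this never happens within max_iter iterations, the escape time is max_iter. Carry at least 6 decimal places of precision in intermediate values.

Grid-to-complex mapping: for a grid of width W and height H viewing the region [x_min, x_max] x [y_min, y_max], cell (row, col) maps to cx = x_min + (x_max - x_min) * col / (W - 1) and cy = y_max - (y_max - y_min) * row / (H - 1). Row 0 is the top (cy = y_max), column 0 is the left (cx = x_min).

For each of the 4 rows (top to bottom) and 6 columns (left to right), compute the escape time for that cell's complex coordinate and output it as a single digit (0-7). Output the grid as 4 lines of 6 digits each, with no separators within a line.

Answer: 457777
777777
777777
457777

Derivation:
(row=0, col=0): c = -0.9100 + 0.7100i → escape time 4
(row=0, col=1): c = -0.7120 + 0.7100i → escape time 5
(row=0, col=2): c = -0.5140 + 0.7100i → escape time 7
(row=0, col=3): c = -0.3160 + 0.7100i → escape time 7
(row=0, col=4): c = -0.1180 + 0.7100i → escape time 7
(row=0, col=5): c = 0.0800 + 0.7100i → escape time 7
(row=1, col=0): c = -0.9100 + 0.2467i → escape time 7
(row=1, col=1): c = -0.7120 + 0.2467i → escape time 7
(row=1, col=2): c = -0.5140 + 0.2467i → escape time 7
(row=1, col=3): c = -0.3160 + 0.2467i → escape time 7
(row=1, col=4): c = -0.1180 + 0.2467i → escape time 7
(row=1, col=5): c = 0.0800 + 0.2467i → escape time 7
(row=2, col=0): c = -0.9100 + -0.2167i → escape time 7
(row=2, col=1): c = -0.7120 + -0.2167i → escape time 7
(row=2, col=2): c = -0.5140 + -0.2167i → escape time 7
(row=2, col=3): c = -0.3160 + -0.2167i → escape time 7
(row=2, col=4): c = -0.1180 + -0.2167i → escape time 7
(row=2, col=5): c = 0.0800 + -0.2167i → escape time 7
(row=3, col=0): c = -0.9100 + -0.6800i → escape time 4
(row=3, col=1): c = -0.7120 + -0.6800i → escape time 5
(row=3, col=2): c = -0.5140 + -0.6800i → escape time 7
(row=3, col=3): c = -0.3160 + -0.6800i → escape time 7
(row=3, col=4): c = -0.1180 + -0.6800i → escape time 7
(row=3, col=5): c = 0.0800 + -0.6800i → escape time 7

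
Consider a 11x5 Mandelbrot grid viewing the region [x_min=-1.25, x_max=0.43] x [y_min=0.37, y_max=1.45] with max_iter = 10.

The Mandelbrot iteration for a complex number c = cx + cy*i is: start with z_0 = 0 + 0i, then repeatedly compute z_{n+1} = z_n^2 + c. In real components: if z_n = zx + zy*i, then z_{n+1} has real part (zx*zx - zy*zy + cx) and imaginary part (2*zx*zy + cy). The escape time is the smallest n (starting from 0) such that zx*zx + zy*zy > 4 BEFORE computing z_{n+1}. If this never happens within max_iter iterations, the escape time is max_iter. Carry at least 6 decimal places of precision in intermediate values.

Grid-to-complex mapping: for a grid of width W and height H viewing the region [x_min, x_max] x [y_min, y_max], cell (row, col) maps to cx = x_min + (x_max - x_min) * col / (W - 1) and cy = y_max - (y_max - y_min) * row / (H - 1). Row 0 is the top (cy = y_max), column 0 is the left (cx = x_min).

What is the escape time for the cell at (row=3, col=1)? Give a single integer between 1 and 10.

z_0 = 0 + 0i, c = -1.0820 + 0.6400i
Iter 1: z = -1.0820 + 0.6400i, |z|^2 = 1.5803
Iter 2: z = -0.3209 + -0.7450i, |z|^2 = 0.6579
Iter 3: z = -1.5340 + 1.1181i, |z|^2 = 3.6033
Iter 4: z = 0.0211 + -2.7903i, |z|^2 = 7.7861
Escaped at iteration 4

Answer: 4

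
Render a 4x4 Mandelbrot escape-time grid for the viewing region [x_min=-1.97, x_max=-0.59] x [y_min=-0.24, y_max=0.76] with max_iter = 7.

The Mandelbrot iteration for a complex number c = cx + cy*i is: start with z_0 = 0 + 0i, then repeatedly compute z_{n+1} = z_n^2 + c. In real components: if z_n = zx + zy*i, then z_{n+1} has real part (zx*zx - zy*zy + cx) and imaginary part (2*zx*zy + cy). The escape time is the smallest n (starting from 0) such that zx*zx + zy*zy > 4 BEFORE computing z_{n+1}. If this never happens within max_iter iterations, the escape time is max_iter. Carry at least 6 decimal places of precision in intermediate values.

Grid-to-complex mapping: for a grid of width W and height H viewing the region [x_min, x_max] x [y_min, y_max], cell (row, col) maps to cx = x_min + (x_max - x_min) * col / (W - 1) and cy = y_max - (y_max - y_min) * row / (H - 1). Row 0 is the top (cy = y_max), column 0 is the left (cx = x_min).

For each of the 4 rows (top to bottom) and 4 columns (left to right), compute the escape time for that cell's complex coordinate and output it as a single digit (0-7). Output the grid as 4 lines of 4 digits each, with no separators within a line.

Answer: 1335
1467
4777
3577

Derivation:
(row=0, col=0): c = -1.9700 + 0.7600i → escape time 1
(row=0, col=1): c = -1.5100 + 0.7600i → escape time 3
(row=0, col=2): c = -1.0500 + 0.7600i → escape time 3
(row=0, col=3): c = -0.5900 + 0.7600i → escape time 5
(row=1, col=0): c = -1.9700 + 0.4267i → escape time 1
(row=1, col=1): c = -1.5100 + 0.4267i → escape time 4
(row=1, col=2): c = -1.0500 + 0.4267i → escape time 6
(row=1, col=3): c = -0.5900 + 0.4267i → escape time 7
(row=2, col=0): c = -1.9700 + 0.0933i → escape time 4
(row=2, col=1): c = -1.5100 + 0.0933i → escape time 7
(row=2, col=2): c = -1.0500 + 0.0933i → escape time 7
(row=2, col=3): c = -0.5900 + 0.0933i → escape time 7
(row=3, col=0): c = -1.9700 + -0.2400i → escape time 3
(row=3, col=1): c = -1.5100 + -0.2400i → escape time 5
(row=3, col=2): c = -1.0500 + -0.2400i → escape time 7
(row=3, col=3): c = -0.5900 + -0.2400i → escape time 7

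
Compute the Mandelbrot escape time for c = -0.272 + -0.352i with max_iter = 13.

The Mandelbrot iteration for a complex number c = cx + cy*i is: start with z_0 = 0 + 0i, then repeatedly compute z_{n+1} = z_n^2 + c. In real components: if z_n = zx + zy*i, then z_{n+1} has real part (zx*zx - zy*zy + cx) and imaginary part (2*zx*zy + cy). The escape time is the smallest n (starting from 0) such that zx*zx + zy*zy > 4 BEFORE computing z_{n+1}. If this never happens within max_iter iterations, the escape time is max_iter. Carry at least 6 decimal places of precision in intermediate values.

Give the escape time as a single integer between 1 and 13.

Answer: 13

Derivation:
z_0 = 0 + 0i, c = -0.2720 + -0.3520i
Iter 1: z = -0.2720 + -0.3520i, |z|^2 = 0.1979
Iter 2: z = -0.3219 + -0.1605i, |z|^2 = 0.1294
Iter 3: z = -0.1941 + -0.2487i, |z|^2 = 0.0995
Iter 4: z = -0.2961 + -0.2555i, |z|^2 = 0.1530
Iter 5: z = -0.2496 + -0.2007i, |z|^2 = 0.1026
Iter 6: z = -0.2500 + -0.2518i, |z|^2 = 0.1259
Iter 7: z = -0.2729 + -0.2261i, |z|^2 = 0.1256
Iter 8: z = -0.2486 + -0.2286i, |z|^2 = 0.1141
Iter 9: z = -0.2624 + -0.2383i, |z|^2 = 0.1257
Iter 10: z = -0.2599 + -0.2269i, |z|^2 = 0.1190
Iter 11: z = -0.2559 + -0.2340i, |z|^2 = 0.1203
Iter 12: z = -0.2613 + -0.2322i, |z|^2 = 0.1222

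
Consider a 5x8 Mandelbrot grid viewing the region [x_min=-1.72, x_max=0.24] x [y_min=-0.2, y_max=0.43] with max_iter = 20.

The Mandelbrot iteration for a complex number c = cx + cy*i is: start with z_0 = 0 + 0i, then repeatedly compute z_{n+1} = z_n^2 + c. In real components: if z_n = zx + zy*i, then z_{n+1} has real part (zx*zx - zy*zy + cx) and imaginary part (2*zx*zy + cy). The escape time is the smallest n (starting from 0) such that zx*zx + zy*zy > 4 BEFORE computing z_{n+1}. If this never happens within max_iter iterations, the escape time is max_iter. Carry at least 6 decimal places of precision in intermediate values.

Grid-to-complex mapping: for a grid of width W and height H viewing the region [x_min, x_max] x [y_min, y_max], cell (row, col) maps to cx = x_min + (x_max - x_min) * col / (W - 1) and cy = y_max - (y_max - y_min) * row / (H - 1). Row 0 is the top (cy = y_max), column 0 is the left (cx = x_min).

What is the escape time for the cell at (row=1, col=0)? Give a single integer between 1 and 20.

z_0 = 0 + 0i, c = -1.7200 + 0.3400i
Iter 1: z = -1.7200 + 0.3400i, |z|^2 = 3.0740
Iter 2: z = 1.1228 + -0.8296i, |z|^2 = 1.9489
Iter 3: z = -1.1476 + -1.5229i, |z|^2 = 3.6363
Iter 4: z = -2.7225 + 3.8353i, |z|^2 = 22.1218
Escaped at iteration 4

Answer: 4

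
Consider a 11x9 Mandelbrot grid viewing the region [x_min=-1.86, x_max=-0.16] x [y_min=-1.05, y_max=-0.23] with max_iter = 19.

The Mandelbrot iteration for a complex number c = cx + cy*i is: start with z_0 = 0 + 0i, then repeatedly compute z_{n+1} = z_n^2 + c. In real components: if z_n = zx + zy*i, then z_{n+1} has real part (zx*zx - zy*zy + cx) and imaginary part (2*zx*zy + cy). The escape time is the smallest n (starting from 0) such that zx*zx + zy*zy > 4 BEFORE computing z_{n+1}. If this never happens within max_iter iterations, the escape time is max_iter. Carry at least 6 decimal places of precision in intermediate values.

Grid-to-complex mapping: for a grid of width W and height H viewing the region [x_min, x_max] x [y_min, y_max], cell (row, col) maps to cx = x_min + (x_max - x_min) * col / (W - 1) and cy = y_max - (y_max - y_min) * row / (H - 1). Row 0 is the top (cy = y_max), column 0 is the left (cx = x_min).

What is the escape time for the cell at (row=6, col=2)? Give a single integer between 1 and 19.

z_0 = 0 + 0i, c = -1.5200 + -0.8450i
Iter 1: z = -1.5200 + -0.8450i, |z|^2 = 3.0244
Iter 2: z = 0.0764 + 1.7238i, |z|^2 = 2.9773
Iter 3: z = -4.4857 + -0.5817i, |z|^2 = 20.4594
Escaped at iteration 3

Answer: 3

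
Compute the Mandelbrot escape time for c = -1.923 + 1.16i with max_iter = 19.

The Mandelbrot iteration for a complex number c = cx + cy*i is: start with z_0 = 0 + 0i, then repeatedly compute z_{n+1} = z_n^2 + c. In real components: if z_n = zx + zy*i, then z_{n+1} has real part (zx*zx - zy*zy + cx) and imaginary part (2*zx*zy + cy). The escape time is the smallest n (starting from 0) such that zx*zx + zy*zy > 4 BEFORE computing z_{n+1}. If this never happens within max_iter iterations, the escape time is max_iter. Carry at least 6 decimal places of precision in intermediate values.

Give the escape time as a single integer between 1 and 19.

Answer: 1

Derivation:
z_0 = 0 + 0i, c = -1.9230 + 1.1600i
Iter 1: z = -1.9230 + 1.1600i, |z|^2 = 5.0435
Escaped at iteration 1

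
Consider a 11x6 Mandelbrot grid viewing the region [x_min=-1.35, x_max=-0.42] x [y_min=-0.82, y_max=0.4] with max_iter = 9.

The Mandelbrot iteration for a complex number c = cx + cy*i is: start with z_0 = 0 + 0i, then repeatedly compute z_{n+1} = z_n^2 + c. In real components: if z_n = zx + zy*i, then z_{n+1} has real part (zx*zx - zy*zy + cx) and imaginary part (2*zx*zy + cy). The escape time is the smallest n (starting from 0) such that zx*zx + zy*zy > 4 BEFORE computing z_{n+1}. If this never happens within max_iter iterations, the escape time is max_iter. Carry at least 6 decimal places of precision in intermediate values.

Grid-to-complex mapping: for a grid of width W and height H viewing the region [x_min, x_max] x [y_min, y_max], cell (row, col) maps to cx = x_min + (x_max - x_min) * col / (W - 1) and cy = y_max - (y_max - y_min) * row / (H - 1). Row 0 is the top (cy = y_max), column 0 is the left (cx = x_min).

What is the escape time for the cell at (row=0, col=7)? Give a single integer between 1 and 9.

Answer: 9

Derivation:
z_0 = 0 + 0i, c = -0.6990 + 0.4000i
Iter 1: z = -0.6990 + 0.4000i, |z|^2 = 0.6486
Iter 2: z = -0.3704 + -0.1592i, |z|^2 = 0.1625
Iter 3: z = -0.5871 + 0.5179i, |z|^2 = 0.6130
Iter 4: z = -0.6225 + -0.2082i, |z|^2 = 0.4309
Iter 5: z = -0.3548 + 0.6592i, |z|^2 = 0.5605
Iter 6: z = -1.0077 + -0.0678i, |z|^2 = 1.0200
Iter 7: z = 0.3118 + 0.5367i, |z|^2 = 0.3853
Iter 8: z = -0.8898 + 0.7347i, |z|^2 = 1.3315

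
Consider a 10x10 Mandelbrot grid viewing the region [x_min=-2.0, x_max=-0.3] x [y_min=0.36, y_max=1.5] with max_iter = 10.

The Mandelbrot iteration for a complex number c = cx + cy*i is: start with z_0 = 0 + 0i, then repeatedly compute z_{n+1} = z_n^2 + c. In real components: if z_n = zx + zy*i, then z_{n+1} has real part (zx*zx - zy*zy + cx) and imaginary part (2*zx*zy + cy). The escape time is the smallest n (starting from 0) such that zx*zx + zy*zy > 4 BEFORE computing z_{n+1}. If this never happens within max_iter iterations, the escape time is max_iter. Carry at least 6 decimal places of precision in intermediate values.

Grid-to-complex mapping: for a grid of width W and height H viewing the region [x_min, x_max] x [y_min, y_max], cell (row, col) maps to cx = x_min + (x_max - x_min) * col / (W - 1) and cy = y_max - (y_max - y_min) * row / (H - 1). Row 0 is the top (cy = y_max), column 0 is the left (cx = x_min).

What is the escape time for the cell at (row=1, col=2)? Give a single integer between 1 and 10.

Answer: 1

Derivation:
z_0 = 0 + 0i, c = -1.6222 + 1.3733i
Iter 1: z = -1.6222 + 1.3733i, |z|^2 = 4.5176
Escaped at iteration 1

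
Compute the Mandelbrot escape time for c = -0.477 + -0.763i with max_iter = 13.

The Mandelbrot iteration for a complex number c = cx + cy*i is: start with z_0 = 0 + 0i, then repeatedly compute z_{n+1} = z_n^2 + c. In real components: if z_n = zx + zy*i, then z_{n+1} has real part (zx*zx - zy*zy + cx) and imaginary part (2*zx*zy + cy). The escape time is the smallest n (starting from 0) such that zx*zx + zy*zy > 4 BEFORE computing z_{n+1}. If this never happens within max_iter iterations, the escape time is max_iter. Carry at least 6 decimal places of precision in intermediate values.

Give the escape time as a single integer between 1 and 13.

z_0 = 0 + 0i, c = -0.4770 + -0.7630i
Iter 1: z = -0.4770 + -0.7630i, |z|^2 = 0.8097
Iter 2: z = -0.8316 + -0.0351i, |z|^2 = 0.6929
Iter 3: z = 0.2134 + -0.7046i, |z|^2 = 0.5420
Iter 4: z = -0.9280 + -1.0637i, |z|^2 = 1.9926
Iter 5: z = -0.7474 + 1.2112i, |z|^2 = 2.0256
Iter 6: z = -1.3853 + -2.5735i, |z|^2 = 8.5419
Escaped at iteration 6

Answer: 6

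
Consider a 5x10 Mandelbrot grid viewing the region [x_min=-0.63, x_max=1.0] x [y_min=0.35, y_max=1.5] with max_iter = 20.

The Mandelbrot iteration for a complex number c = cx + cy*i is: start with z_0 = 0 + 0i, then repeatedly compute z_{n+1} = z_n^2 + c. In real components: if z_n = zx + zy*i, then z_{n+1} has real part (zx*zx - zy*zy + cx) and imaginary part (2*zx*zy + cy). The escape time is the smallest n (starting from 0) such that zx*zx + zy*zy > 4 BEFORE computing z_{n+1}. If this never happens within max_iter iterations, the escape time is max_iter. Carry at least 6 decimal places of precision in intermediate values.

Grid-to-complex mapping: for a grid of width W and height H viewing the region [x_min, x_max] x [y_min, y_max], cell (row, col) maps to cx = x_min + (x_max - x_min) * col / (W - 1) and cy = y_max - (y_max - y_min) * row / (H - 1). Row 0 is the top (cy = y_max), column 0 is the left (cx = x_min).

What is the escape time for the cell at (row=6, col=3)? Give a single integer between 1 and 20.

Answer: 3

Derivation:
z_0 = 0 + 0i, c = 0.5925 + 0.7333i
Iter 1: z = 0.5925 + 0.7333i, |z|^2 = 0.8888
Iter 2: z = 0.4058 + 1.6023i, |z|^2 = 2.7321
Iter 3: z = -1.8103 + 2.0337i, |z|^2 = 7.4133
Escaped at iteration 3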